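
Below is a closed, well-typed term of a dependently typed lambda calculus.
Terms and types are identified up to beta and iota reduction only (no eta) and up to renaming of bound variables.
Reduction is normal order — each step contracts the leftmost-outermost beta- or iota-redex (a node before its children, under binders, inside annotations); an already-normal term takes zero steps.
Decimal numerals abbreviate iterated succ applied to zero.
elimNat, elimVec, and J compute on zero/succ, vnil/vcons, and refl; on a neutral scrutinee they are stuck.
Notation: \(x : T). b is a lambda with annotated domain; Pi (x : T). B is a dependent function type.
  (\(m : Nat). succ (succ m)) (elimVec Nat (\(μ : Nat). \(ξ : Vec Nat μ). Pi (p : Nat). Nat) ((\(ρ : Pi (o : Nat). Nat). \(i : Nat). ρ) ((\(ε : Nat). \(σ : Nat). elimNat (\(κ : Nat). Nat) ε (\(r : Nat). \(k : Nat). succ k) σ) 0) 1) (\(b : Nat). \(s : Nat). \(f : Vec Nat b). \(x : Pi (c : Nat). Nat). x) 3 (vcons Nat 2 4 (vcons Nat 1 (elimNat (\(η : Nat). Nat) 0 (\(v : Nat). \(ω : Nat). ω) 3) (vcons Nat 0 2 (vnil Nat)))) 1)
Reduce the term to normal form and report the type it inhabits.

normal form:
  3
type:
  Nat
observation: contracting a beta-redex first, the term normalizes in 25 steps.


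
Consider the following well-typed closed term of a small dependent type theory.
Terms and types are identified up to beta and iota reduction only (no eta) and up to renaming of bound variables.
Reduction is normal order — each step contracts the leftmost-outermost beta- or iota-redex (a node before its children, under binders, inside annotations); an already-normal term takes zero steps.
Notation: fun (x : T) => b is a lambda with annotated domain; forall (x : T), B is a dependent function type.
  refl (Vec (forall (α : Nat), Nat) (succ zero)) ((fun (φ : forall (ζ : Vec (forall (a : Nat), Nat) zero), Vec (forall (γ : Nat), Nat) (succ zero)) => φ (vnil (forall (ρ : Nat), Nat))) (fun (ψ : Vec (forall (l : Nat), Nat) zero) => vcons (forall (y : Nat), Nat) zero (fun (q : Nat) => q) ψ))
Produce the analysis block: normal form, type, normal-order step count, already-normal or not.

resulting normal form:
  refl (Vec (forall (α : Nat), Nat) (succ zero)) (vcons (forall (φ : Nat), Nat) zero (fun (ζ : Nat) => ζ) (vnil (forall (a : Nat), Nat)))
inferred type:
  Eq (Vec (forall (α : Nat), Nat) (succ zero)) (vcons (forall (φ : Nat), Nat) zero (fun (ζ : Nat) => ζ) (vnil (forall (a : Nat), Nat))) (vcons (forall (γ : Nat), Nat) zero (fun (ρ : Nat) => ρ) (vnil (forall (ψ : Nat), Nat)))
normal-order step count: 2
already normal: no
first redex: a beta-redex


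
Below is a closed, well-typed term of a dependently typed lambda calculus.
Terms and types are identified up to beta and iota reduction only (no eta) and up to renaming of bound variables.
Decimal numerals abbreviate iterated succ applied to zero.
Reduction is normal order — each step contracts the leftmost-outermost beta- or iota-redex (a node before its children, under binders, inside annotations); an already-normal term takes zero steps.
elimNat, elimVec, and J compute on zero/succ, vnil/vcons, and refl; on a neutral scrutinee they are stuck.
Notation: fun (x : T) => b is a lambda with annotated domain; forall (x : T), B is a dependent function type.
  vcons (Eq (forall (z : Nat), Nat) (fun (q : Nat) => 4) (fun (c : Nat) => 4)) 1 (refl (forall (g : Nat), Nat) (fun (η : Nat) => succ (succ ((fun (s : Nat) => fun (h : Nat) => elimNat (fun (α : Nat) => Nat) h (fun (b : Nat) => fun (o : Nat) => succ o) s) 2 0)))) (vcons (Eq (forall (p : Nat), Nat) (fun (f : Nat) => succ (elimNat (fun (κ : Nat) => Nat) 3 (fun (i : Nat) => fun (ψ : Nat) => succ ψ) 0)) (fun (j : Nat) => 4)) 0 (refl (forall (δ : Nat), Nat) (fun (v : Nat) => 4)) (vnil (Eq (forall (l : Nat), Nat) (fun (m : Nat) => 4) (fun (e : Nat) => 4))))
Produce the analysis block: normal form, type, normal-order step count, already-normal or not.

resulting normal form:
  vcons (Eq (forall (z : Nat), Nat) (fun (q : Nat) => 4) (fun (c : Nat) => 4)) 1 (refl (forall (g : Nat), Nat) (fun (η : Nat) => 4)) (vcons (Eq (forall (s : Nat), Nat) (fun (h : Nat) => 4) (fun (α : Nat) => 4)) 0 (refl (forall (b : Nat), Nat) (fun (o : Nat) => 4)) (vnil (Eq (forall (p : Nat), Nat) (fun (f : Nat) => 4) (fun (κ : Nat) => 4))))
inferred type:
  Vec (Eq (forall (z : Nat), Nat) (fun (q : Nat) => 4) (fun (c : Nat) => 4)) 2
steps to reach normal form (normal order): 10
term was already normal: no
first redex: a beta-redex


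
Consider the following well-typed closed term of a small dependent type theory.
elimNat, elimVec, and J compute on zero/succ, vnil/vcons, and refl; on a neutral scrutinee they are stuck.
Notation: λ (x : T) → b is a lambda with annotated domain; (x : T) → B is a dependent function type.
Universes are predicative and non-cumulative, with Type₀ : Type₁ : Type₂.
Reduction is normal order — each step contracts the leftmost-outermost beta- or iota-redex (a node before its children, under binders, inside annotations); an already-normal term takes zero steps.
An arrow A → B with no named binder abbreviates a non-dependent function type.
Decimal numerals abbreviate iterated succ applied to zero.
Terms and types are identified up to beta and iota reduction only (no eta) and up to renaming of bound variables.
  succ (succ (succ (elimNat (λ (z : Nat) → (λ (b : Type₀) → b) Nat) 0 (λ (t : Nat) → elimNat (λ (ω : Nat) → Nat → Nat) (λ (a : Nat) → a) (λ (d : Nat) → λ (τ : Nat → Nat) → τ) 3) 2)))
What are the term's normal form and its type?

resulting normal form:
  3
the term's type:
  Nat
observation: the term reaches its normal form after 27 normal-order steps.


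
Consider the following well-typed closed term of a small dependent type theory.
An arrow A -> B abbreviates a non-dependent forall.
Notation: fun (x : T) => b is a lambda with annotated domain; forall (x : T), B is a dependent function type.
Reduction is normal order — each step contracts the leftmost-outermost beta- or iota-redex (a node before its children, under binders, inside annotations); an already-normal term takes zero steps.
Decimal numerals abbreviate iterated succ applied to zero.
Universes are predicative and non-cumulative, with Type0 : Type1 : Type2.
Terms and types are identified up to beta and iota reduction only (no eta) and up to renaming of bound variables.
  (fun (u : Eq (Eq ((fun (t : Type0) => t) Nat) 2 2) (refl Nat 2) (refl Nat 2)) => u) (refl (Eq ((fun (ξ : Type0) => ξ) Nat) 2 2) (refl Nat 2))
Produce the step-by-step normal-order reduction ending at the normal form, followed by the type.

reduction (normal order):
  (fun (u : Eq (Eq ((fun (t : Type0) => t) Nat) 2 2) (refl Nat 2) (refl Nat 2)) => u) (refl (Eq ((fun (ξ : Type0) => ξ) Nat) 2 2) (refl Nat 2))
  ~> refl (Eq ((fun (u : Type0) => u) Nat) 2 2) (refl Nat 2)
  ~> refl (Eq Nat 2 2) (refl Nat 2)
type:
  Eq (Eq Nat 2 2) (refl Nat 2) (refl Nat 2)


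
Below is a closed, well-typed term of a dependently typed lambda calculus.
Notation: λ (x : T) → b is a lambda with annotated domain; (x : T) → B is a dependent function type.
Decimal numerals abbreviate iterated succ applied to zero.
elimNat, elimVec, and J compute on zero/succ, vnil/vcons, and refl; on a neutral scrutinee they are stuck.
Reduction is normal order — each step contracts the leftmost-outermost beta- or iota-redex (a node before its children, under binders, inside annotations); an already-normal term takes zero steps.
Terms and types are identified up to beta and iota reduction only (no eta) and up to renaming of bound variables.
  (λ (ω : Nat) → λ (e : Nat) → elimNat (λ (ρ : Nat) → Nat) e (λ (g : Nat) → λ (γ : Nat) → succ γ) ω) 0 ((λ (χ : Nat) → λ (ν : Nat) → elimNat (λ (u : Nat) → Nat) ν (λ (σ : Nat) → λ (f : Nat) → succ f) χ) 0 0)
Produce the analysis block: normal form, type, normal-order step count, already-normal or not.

reduced normal form:
  0
type:
  Nat
steps to reach normal form (normal order): 6
already normal: no
first contracted redex: a beta-redex


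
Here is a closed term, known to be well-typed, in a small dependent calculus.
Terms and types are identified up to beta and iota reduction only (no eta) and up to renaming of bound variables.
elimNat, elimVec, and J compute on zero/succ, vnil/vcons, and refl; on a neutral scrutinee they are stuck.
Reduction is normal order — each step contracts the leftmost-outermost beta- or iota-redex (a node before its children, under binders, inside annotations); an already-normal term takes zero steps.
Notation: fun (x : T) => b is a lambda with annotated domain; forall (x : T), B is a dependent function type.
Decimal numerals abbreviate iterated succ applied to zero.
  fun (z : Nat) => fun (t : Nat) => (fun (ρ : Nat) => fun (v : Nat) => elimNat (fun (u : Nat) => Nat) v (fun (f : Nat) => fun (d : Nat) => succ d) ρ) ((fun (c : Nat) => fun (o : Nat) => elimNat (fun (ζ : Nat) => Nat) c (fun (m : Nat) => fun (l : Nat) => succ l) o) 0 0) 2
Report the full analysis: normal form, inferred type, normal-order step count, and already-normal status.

resulting normal form:
  fun (z : Nat) => fun (t : Nat) => 2
inferred type:
  forall (z : Nat), forall (t : Nat), Nat
steps to reach normal form (normal order): 6
started in normal form: no
first contracted redex: a beta-redex


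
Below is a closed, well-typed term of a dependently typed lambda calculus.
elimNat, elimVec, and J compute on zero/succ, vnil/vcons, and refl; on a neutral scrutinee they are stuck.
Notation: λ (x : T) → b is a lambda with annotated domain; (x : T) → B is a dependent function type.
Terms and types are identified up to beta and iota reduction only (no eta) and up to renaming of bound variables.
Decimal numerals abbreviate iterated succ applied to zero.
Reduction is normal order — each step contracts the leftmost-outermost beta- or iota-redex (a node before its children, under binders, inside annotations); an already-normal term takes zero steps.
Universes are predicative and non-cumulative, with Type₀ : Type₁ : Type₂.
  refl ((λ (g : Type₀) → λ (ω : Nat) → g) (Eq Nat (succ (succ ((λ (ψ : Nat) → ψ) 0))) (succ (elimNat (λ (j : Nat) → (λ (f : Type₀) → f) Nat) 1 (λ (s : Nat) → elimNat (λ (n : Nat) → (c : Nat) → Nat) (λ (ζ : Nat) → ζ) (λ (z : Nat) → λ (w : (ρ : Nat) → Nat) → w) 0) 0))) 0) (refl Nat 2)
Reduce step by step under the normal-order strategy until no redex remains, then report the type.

normal-order reduction sequence:
  refl ((λ (g : Type₀) → λ (ω : Nat) → g) (Eq Nat (succ (succ ((λ (ψ : Nat) → ψ) 0))) (succ (elimNat (λ (j : Nat) → (λ (f : Type₀) → f) Nat) 1 (λ (s : Nat) → elimNat (λ (n : Nat) → (c : Nat) → Nat) (λ (ζ : Nat) → ζ) (λ (z : Nat) → λ (w : (ρ : Nat) → Nat) → w) 0) 0))) 0) (refl Nat 2)
  ~> refl ((λ (g : Nat) → Eq Nat (succ (succ ((λ (ω : Nat) → ω) 0))) (succ (elimNat (λ (ψ : Nat) → (λ (j : Type₀) → j) Nat) 1 (λ (f : Nat) → elimNat (λ (s : Nat) → (n : Nat) → Nat) (λ (c : Nat) → c) (λ (ζ : Nat) → λ (z : (w : Nat) → Nat) → z) 0) 0))) 0) (refl Nat 2)
  ~> refl (Eq Nat (succ (succ ((λ (g : Nat) → g) 0))) (succ (elimNat (λ (ω : Nat) → (λ (ψ : Type₀) → ψ) Nat) 1 (λ (j : Nat) → elimNat (λ (f : Nat) → (s : Nat) → Nat) (λ (n : Nat) → n) (λ (c : Nat) → λ (ζ : (z : Nat) → Nat) → ζ) 0) 0))) (refl Nat 2)
  ~> refl (Eq Nat 2 (succ (elimNat (λ (g : Nat) → (λ (ω : Type₀) → ω) Nat) 1 (λ (ψ : Nat) → elimNat (λ (j : Nat) → (f : Nat) → Nat) (λ (s : Nat) → s) (λ (n : Nat) → λ (c : (ζ : Nat) → Nat) → c) 0) 0))) (refl Nat 2)
  ~> refl (Eq Nat 2 2) (refl Nat 2)
inferred type:
  Eq (Eq Nat 2 2) (refl Nat 2) (refl Nat 2)


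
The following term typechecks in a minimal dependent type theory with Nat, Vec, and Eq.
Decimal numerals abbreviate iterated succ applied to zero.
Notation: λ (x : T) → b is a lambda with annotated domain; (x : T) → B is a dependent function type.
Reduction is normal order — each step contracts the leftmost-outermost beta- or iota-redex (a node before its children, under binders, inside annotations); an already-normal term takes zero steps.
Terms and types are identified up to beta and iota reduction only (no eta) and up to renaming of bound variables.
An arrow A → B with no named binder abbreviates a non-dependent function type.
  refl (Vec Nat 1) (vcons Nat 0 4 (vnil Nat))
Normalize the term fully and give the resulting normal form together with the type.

normal form:
  refl (Vec Nat 1) (vcons Nat 0 4 (vnil Nat))
inferred type:
  Eq (Vec Nat 1) (vcons Nat 0 4 (vnil Nat)) (vcons Nat 0 4 (vnil Nat))
observation: the term is already in normal form.


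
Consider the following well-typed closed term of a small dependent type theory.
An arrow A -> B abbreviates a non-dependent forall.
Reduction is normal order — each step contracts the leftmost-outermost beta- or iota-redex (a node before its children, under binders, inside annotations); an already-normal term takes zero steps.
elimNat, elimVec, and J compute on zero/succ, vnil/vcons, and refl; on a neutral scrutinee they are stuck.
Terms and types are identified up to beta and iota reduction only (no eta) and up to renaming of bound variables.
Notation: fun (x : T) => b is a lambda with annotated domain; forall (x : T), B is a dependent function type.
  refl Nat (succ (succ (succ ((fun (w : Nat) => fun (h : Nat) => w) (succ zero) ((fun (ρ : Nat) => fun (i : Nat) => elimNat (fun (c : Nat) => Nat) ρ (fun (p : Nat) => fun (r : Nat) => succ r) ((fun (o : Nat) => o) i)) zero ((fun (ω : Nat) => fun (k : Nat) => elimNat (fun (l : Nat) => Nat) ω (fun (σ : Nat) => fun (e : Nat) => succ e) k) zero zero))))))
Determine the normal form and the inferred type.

reduced normal form:
  refl Nat (succ (succ (succ (succ zero))))
type:
  Eq Nat (succ (succ (succ (succ zero)))) (succ (succ (succ (succ zero))))
observation: 2 normal-order steps normalize the term, beginning with a beta-redex.


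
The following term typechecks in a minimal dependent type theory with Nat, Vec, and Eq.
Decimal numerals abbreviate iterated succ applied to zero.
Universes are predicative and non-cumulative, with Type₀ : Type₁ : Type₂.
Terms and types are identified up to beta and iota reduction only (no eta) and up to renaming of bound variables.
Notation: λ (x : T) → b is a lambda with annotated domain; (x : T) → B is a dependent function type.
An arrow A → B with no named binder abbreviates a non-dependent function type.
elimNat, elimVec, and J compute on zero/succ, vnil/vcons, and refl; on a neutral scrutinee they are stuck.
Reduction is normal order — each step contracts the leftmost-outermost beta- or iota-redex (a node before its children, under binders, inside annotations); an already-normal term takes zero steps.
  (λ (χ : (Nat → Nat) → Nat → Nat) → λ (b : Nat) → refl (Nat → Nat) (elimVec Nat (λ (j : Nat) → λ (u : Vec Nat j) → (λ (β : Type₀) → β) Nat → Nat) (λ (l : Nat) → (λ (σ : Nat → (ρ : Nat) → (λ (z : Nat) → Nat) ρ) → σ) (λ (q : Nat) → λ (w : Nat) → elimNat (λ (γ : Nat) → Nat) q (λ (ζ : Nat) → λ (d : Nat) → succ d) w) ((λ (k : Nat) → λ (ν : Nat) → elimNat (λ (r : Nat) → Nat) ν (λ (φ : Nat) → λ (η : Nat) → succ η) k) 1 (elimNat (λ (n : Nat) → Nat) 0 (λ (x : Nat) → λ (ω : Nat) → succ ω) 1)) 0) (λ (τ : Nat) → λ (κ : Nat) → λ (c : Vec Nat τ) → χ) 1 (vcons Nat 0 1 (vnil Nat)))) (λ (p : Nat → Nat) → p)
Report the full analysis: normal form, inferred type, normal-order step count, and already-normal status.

resulting normal form:
  λ (χ : Nat) → refl (Nat → Nat) (λ (b : Nat) → 2)
the term's type:
  Nat → Eq (Nat → Nat) (λ (χ : Nat) → 2) (λ (b : Nat) → 2)
reduction steps (normal order): 21
already normal: no
first contracted redex: a beta-redex


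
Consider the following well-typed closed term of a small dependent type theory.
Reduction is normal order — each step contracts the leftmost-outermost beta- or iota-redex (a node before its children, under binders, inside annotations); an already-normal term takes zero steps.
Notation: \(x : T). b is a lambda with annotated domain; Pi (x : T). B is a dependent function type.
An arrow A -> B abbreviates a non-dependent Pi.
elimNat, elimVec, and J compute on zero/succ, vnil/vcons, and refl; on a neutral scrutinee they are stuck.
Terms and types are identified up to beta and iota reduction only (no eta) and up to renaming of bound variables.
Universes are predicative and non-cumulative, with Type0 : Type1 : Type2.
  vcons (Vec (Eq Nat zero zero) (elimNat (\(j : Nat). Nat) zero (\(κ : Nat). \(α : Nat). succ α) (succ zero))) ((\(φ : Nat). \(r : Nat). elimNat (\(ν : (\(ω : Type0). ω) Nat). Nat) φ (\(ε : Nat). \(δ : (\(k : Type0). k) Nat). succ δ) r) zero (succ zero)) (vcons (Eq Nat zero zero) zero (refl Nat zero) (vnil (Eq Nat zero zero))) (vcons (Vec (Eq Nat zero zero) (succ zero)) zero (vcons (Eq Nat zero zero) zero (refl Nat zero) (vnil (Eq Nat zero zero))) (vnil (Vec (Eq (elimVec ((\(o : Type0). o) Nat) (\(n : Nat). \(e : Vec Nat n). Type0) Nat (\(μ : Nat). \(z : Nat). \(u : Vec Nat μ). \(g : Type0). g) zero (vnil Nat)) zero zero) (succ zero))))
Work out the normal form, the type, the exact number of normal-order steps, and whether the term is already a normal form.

normal form:
  vcons (Vec (Eq Nat zero zero) (succ zero)) (succ zero) (vcons (Eq Nat zero zero) zero (refl Nat zero) (vnil (Eq Nat zero zero))) (vcons (Vec (Eq Nat zero zero) (succ zero)) zero (vcons (Eq Nat zero zero) zero (refl Nat zero) (vnil (Eq Nat zero zero))) (vnil (Vec (Eq Nat zero zero) (succ zero))))
type:
  Vec (Vec (Eq Nat zero zero) (succ zero)) (succ (succ zero))
reduction steps (normal order): 11
already normal: no
first redex: an elimNat iota-redex


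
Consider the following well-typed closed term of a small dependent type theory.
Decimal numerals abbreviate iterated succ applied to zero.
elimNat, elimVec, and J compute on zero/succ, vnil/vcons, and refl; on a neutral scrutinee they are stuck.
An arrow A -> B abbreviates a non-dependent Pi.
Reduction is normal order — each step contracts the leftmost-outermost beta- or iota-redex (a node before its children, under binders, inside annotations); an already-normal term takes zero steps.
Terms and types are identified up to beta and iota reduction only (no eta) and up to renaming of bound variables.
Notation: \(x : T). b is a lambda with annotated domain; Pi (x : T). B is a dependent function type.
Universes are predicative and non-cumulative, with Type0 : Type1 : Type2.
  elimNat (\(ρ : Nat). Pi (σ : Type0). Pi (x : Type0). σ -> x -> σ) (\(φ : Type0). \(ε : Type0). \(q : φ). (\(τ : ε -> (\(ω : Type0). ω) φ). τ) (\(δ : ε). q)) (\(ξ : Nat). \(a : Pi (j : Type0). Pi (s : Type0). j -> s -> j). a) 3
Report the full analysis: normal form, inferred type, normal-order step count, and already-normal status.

resulting normal form:
  \(ρ : Type0). \(σ : Type0). \(x : ρ). \(φ : σ). x
type:
  Pi (ρ : Type0). Pi (σ : Type0). ρ -> σ -> ρ
reduction steps (normal order): 11
term was already normal: no
first contracted redex: an elimNat iota-redex


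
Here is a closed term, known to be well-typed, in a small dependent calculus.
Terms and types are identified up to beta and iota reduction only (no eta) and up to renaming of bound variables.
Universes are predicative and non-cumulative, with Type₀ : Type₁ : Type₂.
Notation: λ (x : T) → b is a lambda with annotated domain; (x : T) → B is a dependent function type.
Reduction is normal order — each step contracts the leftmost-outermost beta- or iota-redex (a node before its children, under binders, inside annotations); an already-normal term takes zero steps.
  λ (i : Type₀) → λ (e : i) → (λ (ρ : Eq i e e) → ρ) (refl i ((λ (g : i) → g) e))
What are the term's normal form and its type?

resulting normal form:
  λ (i : Type₀) → λ (e : i) → refl i e
inferred type:
  (i : Type₀) → (e : i) → Eq i e e


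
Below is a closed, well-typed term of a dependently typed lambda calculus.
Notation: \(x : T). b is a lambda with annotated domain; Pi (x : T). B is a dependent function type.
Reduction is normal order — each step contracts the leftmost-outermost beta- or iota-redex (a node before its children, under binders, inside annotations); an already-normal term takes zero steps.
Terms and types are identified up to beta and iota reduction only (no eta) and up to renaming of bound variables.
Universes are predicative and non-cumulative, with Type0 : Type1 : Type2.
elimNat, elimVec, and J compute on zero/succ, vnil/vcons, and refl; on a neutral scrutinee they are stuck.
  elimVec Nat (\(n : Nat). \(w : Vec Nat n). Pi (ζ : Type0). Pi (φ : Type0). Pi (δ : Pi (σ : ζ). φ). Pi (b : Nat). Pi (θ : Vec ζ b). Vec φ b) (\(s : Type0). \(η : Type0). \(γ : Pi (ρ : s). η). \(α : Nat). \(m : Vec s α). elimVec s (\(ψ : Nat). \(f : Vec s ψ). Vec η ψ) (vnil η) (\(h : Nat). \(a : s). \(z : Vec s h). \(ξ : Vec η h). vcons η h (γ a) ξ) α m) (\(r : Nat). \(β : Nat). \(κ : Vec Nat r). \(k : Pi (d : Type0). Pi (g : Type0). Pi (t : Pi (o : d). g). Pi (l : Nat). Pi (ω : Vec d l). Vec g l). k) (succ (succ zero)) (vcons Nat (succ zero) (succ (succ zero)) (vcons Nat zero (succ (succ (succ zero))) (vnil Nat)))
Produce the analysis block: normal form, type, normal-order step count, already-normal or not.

reduced normal form:
  \(n : Type0). \(w : Type0). \(ζ : Pi (φ : n). w). \(δ : Nat). \(σ : Vec n δ). elimVec n (\(b : Nat). \(θ : Vec n b). Vec w b) (vnil w) (\(s : Nat). \(η : n). \(γ : Vec n s). \(ρ : Vec w s). vcons w s (ζ η) ρ) δ σ
inferred type:
  Pi (n : Type0). Pi (w : Type0). Pi (ζ : Pi (φ : n). w). Pi (δ : Nat). Pi (σ : Vec n δ). Vec w δ
normal-order step count: 11
already normal: no
first contracted redex: an elimVec iota-redex


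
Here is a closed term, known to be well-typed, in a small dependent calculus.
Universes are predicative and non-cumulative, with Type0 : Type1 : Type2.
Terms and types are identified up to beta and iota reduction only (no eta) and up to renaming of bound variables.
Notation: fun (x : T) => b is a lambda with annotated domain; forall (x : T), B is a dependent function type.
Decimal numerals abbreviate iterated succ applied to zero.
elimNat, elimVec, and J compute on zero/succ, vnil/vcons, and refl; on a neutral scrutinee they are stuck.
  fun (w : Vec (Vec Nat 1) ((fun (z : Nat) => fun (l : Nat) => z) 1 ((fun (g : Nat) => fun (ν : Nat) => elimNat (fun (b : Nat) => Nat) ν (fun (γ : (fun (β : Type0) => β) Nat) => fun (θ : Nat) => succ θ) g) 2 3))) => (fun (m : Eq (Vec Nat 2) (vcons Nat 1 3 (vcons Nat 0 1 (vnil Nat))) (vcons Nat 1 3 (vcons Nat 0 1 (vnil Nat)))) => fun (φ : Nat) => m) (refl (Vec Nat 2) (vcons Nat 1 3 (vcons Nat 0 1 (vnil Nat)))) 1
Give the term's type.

inferred type:
  forall (w : Vec (Vec Nat 1) 1), Eq (Vec Nat 2) (vcons Nat 1 3 (vcons Nat 0 1 (vnil Nat))) (vcons Nat 1 3 (vcons Nat 0 1 (vnil Nat)))


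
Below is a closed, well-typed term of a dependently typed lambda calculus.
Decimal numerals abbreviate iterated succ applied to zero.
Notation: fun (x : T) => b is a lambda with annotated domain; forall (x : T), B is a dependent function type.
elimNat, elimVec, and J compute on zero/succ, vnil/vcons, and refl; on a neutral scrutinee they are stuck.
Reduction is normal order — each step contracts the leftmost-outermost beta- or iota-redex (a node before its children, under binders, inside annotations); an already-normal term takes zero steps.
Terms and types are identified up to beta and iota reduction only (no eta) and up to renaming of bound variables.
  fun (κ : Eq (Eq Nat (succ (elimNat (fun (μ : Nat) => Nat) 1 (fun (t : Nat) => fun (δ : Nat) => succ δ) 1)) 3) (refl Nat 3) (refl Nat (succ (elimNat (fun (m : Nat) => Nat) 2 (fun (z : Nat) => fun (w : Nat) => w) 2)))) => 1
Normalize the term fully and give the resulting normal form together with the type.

resulting normal form:
  fun (κ : Eq (Eq Nat 3 3) (refl Nat 3) (refl Nat 3)) => 1
inferred type:
  forall (κ : Eq (Eq Nat 3 3) (refl Nat 3) (refl Nat 3)), Nat
observation: reduction starts at an elimNat iota-redex, and 11 normal-order steps reach the normal form.


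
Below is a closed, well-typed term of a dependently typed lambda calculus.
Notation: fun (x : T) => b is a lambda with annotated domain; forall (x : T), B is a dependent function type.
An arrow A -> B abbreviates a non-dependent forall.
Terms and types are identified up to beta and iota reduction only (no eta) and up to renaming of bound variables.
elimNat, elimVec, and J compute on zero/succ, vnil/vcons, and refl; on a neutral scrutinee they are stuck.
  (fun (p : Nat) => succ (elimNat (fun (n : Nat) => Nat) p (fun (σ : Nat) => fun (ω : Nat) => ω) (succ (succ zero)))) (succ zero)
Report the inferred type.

the term's type:
  Nat


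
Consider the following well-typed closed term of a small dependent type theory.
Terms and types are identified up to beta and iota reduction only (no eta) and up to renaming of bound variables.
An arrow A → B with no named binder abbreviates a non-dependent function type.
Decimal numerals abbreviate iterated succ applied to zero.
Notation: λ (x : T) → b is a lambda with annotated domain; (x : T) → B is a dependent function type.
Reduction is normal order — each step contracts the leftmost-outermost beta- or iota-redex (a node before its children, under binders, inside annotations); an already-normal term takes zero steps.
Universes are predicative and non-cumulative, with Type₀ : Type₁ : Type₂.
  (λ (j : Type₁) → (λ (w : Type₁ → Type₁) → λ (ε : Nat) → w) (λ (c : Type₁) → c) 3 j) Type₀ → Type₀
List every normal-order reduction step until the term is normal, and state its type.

reduction (normal order):
  (λ (j : Type₁) → (λ (w : Type₁ → Type₁) → λ (ε : Nat) → w) (λ (c : Type₁) → c) 3 j) Type₀ → Type₀
  ~> (λ (j : Type₁ → Type₁) → λ (w : Nat) → j) (λ (ε : Type₁) → ε) 3 Type₀ → Type₀
  ~> (λ (j : Nat) → λ (w : Type₁) → w) 3 Type₀ → Type₀
  ~> (λ (j : Type₁) → j) Type₀ → Type₀
  ~> Type₀ → Type₀
type:
  Type₁


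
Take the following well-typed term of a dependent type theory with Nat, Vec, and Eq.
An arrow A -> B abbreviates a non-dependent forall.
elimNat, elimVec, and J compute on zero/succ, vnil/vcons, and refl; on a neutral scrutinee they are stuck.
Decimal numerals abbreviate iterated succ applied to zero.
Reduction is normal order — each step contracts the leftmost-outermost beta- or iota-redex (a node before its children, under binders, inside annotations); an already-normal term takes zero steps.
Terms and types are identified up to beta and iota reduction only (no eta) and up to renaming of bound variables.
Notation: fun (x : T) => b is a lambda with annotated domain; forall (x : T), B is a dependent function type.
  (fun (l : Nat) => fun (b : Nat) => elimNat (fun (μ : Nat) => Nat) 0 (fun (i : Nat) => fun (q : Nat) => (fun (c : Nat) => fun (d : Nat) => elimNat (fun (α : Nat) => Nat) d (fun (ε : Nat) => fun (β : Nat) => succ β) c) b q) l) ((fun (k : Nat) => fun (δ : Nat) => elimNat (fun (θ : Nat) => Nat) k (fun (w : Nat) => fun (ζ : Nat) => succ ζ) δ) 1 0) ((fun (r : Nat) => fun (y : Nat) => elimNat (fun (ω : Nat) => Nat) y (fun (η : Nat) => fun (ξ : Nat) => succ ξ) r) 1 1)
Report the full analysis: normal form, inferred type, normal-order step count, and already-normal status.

resulting normal form:
  2
inferred type:
  Nat
steps to reach normal form (normal order): 24
started in normal form: no
first contracted redex: a beta-redex


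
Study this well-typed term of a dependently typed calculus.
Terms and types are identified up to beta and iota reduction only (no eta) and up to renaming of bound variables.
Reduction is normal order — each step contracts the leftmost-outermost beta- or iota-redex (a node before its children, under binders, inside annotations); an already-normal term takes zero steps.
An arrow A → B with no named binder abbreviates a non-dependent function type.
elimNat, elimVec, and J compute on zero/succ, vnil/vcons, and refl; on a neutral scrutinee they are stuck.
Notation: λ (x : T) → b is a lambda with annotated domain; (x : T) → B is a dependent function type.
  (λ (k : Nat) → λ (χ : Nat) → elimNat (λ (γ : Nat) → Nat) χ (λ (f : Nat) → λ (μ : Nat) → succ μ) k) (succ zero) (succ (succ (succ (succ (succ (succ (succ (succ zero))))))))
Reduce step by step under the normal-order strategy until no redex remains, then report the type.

normal-order reduction sequence:
  (λ (k : Nat) → λ (χ : Nat) → elimNat (λ (γ : Nat) → Nat) χ (λ (f : Nat) → λ (μ : Nat) → succ μ) k) (succ zero) (succ (succ (succ (succ (succ (succ (succ (succ zero))))))))
  ~> (λ (k : Nat) → elimNat (λ (χ : Nat) → Nat) k (λ (γ : Nat) → λ (f : Nat) → succ f) (succ zero)) (succ (succ (succ (succ (succ (succ (succ (succ zero))))))))
  ~> elimNat (λ (k : Nat) → Nat) (succ (succ (succ (succ (succ (succ (succ (succ zero)))))))) (λ (χ : Nat) → λ (γ : Nat) → succ γ) (succ zero)
  ~> (λ (k : Nat) → λ (χ : Nat) → succ χ) zero (elimNat (λ (γ : Nat) → Nat) (succ (succ (succ (succ (succ (succ (succ (succ zero)))))))) (λ (f : Nat) → λ (μ : Nat) → succ μ) zero)
  ~> (λ (k : Nat) → succ k) (elimNat (λ (χ : Nat) → Nat) (succ (succ (succ (succ (succ (succ (succ (succ zero)))))))) (λ (γ : Nat) → λ (f : Nat) → succ f) zero)
  ~> succ (elimNat (λ (k : Nat) → Nat) (succ (succ (succ (succ (succ (succ (succ (succ zero)))))))) (λ (χ : Nat) → λ (γ : Nat) → succ γ) zero)
  ~> succ (succ (succ (succ (succ (succ (succ (succ (succ zero))))))))
the term's type:
  Nat


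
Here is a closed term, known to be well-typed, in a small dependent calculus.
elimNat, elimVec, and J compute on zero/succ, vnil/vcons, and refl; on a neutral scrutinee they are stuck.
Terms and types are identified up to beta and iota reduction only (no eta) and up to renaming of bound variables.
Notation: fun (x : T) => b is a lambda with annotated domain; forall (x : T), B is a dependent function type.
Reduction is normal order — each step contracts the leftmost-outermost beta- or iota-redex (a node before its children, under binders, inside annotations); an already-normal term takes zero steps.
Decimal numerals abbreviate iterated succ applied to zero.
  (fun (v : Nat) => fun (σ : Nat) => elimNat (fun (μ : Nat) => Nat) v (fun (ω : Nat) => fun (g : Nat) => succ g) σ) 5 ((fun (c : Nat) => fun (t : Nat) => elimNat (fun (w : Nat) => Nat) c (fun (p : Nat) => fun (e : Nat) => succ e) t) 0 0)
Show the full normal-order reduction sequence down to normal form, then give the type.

normal-order reduction sequence:
  (fun (v : Nat) => fun (σ : Nat) => elimNat (fun (μ : Nat) => Nat) v (fun (ω : Nat) => fun (g : Nat) => succ g) σ) 5 ((fun (c : Nat) => fun (t : Nat) => elimNat (fun (w : Nat) => Nat) c (fun (p : Nat) => fun (e : Nat) => succ e) t) 0 0)
  ~> (fun (v : Nat) => elimNat (fun (σ : Nat) => Nat) 5 (fun (μ : Nat) => fun (ω : Nat) => succ ω) v) ((fun (g : Nat) => fun (c : Nat) => elimNat (fun (t : Nat) => Nat) g (fun (w : Nat) => fun (p : Nat) => succ p) c) 0 0)
  ~> elimNat (fun (v : Nat) => Nat) 5 (fun (σ : Nat) => fun (μ : Nat) => succ μ) ((fun (ω : Nat) => fun (g : Nat) => elimNat (fun (c : Nat) => Nat) ω (fun (t : Nat) => fun (w : Nat) => succ w) g) 0 0)
  ~> elimNat (fun (v : Nat) => Nat) 5 (fun (σ : Nat) => fun (μ : Nat) => succ μ) ((fun (ω : Nat) => elimNat (fun (g : Nat) => Nat) 0 (fun (c : Nat) => fun (t : Nat) => succ t) ω) 0)
  ~> elimNat (fun (v : Nat) => Nat) 5 (fun (σ : Nat) => fun (μ : Nat) => succ μ) (elimNat (fun (ω : Nat) => Nat) 0 (fun (g : Nat) => fun (c : Nat) => succ c) 0)
  ~> elimNat (fun (v : Nat) => Nat) 5 (fun (σ : Nat) => fun (μ : Nat) => succ μ) 0
  ~> 5
type:
  Nat


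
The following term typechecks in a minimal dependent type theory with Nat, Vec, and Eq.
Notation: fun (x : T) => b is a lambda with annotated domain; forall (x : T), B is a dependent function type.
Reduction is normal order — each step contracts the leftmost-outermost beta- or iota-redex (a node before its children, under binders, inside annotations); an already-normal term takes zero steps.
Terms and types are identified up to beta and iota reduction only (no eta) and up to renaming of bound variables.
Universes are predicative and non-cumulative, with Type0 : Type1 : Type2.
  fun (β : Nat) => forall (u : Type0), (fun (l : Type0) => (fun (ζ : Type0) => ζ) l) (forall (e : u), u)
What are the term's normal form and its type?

resulting normal form:
  fun (β : Nat) => forall (u : Type0), forall (l : u), u
type:
  forall (β : Nat), Type1
observation: the term reaches its normal form after 2 normal-order steps.


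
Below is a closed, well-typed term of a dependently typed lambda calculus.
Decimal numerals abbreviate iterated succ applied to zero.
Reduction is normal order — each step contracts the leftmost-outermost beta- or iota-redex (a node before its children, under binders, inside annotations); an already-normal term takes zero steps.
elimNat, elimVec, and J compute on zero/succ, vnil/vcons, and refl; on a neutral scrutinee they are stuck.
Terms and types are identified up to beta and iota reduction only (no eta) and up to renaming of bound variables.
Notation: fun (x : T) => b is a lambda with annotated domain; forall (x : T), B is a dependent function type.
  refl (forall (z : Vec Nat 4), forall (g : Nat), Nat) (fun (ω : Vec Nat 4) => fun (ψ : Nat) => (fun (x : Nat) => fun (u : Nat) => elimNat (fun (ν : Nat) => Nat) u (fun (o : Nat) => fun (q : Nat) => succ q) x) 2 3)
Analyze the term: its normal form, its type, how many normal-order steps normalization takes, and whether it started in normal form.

reduced normal form:
  refl (forall (z : Vec Nat 4), forall (g : Nat), Nat) (fun (ω : Vec Nat 4) => fun (ψ : Nat) => 5)
inferred type:
  Eq (forall (z : Vec Nat 4), forall (g : Nat), Nat) (fun (ω : Vec Nat 4) => fun (ψ : Nat) => 5) (fun (x : Vec Nat 4) => fun (u : Nat) => 5)
reduction steps (normal order): 9
started in normal form: no
first contracted redex: a beta-redex


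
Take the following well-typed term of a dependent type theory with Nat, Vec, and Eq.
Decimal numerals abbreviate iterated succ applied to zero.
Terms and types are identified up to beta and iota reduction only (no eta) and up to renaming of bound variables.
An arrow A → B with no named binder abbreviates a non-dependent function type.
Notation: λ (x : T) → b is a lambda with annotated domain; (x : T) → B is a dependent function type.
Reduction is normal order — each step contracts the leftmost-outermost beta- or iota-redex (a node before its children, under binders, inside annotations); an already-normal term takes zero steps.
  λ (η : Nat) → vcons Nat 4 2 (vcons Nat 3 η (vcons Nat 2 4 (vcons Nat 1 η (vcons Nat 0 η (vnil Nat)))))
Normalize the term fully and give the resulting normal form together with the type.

resulting normal form:
  λ (η : Nat) → vcons Nat 4 2 (vcons Nat 3 η (vcons Nat 2 4 (vcons Nat 1 η (vcons Nat 0 η (vnil Nat)))))
inferred type:
  Nat → Vec Nat 5
observation: the term is already in normal form.


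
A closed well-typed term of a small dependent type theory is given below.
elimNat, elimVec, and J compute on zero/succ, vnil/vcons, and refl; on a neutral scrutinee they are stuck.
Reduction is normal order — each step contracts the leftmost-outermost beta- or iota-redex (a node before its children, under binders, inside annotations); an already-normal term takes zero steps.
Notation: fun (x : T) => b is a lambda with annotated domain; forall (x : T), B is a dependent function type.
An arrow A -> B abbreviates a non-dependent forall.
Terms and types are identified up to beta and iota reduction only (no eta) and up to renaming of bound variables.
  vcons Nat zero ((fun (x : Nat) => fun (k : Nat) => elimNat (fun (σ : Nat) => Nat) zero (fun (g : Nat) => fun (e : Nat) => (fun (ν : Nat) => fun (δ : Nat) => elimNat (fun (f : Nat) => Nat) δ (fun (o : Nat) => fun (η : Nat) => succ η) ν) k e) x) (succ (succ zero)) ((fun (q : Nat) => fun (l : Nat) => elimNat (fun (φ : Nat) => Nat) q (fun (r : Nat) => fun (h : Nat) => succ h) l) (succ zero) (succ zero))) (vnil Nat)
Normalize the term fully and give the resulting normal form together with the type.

normal form:
  vcons Nat zero (succ (succ (succ (succ zero)))) (vnil Nat)
type:
  Vec Nat (succ zero)
observation: 39 normal-order steps normalize the term, beginning with a beta-redex.


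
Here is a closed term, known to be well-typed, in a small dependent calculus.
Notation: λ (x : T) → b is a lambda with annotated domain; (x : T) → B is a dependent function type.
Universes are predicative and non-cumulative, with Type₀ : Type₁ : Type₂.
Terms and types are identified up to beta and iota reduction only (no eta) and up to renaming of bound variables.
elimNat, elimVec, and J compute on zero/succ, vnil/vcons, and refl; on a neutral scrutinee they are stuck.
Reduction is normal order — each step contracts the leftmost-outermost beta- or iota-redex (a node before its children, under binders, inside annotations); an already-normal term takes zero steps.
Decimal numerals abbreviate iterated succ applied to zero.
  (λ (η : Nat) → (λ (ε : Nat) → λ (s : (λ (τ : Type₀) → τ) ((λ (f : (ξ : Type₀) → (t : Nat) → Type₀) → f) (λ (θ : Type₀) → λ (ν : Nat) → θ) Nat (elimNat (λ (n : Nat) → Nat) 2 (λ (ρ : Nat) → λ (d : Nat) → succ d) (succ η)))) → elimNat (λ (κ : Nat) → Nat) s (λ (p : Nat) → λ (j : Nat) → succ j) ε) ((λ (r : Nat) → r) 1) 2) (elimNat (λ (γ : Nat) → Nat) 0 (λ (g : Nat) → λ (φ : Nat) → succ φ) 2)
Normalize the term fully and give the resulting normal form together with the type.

reduced normal form:
  3
inferred type:
  Nat
observation: normalization takes exactly 8 steps under the normal-order strategy.


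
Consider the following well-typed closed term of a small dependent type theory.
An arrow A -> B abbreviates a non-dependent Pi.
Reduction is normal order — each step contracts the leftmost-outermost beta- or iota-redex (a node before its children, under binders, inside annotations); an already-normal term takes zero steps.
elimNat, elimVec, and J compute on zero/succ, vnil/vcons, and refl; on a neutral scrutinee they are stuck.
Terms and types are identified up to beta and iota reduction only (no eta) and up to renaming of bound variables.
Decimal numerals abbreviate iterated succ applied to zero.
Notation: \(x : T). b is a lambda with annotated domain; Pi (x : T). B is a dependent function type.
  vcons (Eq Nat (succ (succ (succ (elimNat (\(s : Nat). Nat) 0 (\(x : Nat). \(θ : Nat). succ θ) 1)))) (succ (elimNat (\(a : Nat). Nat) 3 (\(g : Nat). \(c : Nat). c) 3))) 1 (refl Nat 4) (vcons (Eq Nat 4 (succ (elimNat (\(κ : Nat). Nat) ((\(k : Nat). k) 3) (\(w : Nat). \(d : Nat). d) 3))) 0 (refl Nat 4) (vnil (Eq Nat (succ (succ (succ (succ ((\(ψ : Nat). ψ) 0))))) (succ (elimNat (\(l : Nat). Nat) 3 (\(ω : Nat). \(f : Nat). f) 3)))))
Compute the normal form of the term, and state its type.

resulting normal form:
  vcons (Eq Nat 4 4) 1 (refl Nat 4) (vcons (Eq Nat 4 4) 0 (refl Nat 4) (vnil (Eq Nat 4 4)))
inferred type:
  Vec (Eq Nat 4 4) 2


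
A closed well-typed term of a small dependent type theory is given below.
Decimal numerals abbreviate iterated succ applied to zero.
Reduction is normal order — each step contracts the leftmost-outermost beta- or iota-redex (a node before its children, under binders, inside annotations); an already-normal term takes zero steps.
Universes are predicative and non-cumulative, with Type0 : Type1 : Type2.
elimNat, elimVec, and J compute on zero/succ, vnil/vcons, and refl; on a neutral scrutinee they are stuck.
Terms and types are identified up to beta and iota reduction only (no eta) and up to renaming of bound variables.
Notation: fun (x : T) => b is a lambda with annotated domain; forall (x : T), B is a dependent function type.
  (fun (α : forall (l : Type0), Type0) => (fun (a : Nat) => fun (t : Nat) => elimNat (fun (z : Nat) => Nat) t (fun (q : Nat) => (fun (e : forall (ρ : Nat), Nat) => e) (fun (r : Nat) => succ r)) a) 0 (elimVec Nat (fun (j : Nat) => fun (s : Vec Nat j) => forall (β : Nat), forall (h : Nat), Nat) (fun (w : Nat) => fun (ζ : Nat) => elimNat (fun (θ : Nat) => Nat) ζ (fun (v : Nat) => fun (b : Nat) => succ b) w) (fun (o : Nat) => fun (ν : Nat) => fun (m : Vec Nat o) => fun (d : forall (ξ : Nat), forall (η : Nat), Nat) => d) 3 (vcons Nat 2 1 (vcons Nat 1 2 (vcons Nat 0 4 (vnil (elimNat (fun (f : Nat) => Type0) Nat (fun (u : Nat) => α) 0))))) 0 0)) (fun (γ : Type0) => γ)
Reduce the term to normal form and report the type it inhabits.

reduced normal form:
  0
the term's type:
  Nat
observation: the first redex contracted is a beta-redex; the normal form is reached in 23 normal-order steps.
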